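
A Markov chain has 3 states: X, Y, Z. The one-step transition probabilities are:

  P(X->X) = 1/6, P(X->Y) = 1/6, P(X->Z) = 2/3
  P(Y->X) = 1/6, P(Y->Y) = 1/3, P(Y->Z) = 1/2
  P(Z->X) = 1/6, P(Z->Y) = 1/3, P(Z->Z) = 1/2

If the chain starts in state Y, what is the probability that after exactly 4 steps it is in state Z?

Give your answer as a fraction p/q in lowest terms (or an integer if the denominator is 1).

Computing P^4 by repeated multiplication:
P^1 =
  X: [1/6, 1/6, 2/3]
  Y: [1/6, 1/3, 1/2]
  Z: [1/6, 1/3, 1/2]
P^2 =
  X: [1/6, 11/36, 19/36]
  Y: [1/6, 11/36, 19/36]
  Z: [1/6, 11/36, 19/36]
P^3 =
  X: [1/6, 11/36, 19/36]
  Y: [1/6, 11/36, 19/36]
  Z: [1/6, 11/36, 19/36]
P^4 =
  X: [1/6, 11/36, 19/36]
  Y: [1/6, 11/36, 19/36]
  Z: [1/6, 11/36, 19/36]

(P^4)[Y -> Z] = 19/36

Answer: 19/36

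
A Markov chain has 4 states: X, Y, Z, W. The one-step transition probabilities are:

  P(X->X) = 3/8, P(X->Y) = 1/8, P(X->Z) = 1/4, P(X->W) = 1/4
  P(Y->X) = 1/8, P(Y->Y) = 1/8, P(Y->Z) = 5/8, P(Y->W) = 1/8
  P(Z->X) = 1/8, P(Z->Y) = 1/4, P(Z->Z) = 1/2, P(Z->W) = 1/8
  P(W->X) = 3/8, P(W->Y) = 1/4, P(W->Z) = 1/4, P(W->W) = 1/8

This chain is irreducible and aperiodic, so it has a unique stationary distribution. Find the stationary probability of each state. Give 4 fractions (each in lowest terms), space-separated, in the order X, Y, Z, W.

The stationary distribution satisfies pi = pi * P, i.e.:
  pi_X = 3/8*pi_X + 1/8*pi_Y + 1/8*pi_Z + 3/8*pi_W
  pi_Y = 1/8*pi_X + 1/8*pi_Y + 1/4*pi_Z + 1/4*pi_W
  pi_Z = 1/4*pi_X + 5/8*pi_Y + 1/2*pi_Z + 1/4*pi_W
  pi_W = 1/4*pi_X + 1/8*pi_Y + 1/8*pi_Z + 1/8*pi_W
with normalization: pi_X + pi_Y + pi_Z + pi_W = 1.

Using the first 3 balance equations plus normalization, the linear system A*pi = b is:
  [-5/8, 1/8, 1/8, 3/8] . pi = 0
  [1/8, -7/8, 1/4, 1/4] . pi = 0
  [1/4, 5/8, -1/2, 1/4] . pi = 0
  [1, 1, 1, 1] . pi = 1

Solving yields:
  pi_X = 5/23
  pi_Y = 41/207
  pi_Z = 179/414
  pi_W = 7/46

Verification (pi * P):
  5/23*3/8 + 41/207*1/8 + 179/414*1/8 + 7/46*3/8 = 5/23 = pi_X  (ok)
  5/23*1/8 + 41/207*1/8 + 179/414*1/4 + 7/46*1/4 = 41/207 = pi_Y  (ok)
  5/23*1/4 + 41/207*5/8 + 179/414*1/2 + 7/46*1/4 = 179/414 = pi_Z  (ok)
  5/23*1/4 + 41/207*1/8 + 179/414*1/8 + 7/46*1/8 = 7/46 = pi_W  (ok)

Answer: 5/23 41/207 179/414 7/46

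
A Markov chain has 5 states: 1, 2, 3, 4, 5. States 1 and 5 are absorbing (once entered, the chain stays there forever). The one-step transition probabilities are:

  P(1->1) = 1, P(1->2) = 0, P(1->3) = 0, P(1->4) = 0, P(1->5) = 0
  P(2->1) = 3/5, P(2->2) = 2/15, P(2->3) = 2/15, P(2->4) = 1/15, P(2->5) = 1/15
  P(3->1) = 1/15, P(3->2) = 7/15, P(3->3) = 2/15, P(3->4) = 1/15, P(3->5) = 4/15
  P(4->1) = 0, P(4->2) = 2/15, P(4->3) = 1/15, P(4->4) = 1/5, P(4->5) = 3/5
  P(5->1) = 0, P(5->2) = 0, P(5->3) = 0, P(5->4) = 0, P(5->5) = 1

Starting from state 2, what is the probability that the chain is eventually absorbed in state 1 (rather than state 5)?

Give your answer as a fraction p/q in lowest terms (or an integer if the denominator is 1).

Let a_i = P(absorbed in 1 | start in state i).
Boundary conditions: a_1 = 1, a_5 = 0.
For each transient state i, a_i = sum_j P(i->j) * a_j:
  a_2 = 3/5*a_1 + 2/15*a_2 + 2/15*a_3 + 1/15*a_4 + 1/15*a_5
  a_3 = 1/15*a_1 + 7/15*a_2 + 2/15*a_3 + 1/15*a_4 + 4/15*a_5
  a_4 = 0*a_1 + 2/15*a_2 + 1/15*a_3 + 1/5*a_4 + 3/5*a_5

Substituting a_1 = 1 and a_5 = 0, rearrange to (I - Q) a = r where r[i] = P(i -> 1):
  [13/15, -2/15, -1/15] . (a_2, a_3, a_4) = 3/5
  [-7/15, 13/15, -1/15] . (a_2, a_3, a_4) = 1/15
  [-2/15, -1/15, 4/5] . (a_2, a_3, a_4) = 0

Solving yields:
  a_2 = 142/181
  a_3 = 464/905
  a_4 = 157/905

Starting state is 2, so the absorption probability is a_2 = 142/181.

Answer: 142/181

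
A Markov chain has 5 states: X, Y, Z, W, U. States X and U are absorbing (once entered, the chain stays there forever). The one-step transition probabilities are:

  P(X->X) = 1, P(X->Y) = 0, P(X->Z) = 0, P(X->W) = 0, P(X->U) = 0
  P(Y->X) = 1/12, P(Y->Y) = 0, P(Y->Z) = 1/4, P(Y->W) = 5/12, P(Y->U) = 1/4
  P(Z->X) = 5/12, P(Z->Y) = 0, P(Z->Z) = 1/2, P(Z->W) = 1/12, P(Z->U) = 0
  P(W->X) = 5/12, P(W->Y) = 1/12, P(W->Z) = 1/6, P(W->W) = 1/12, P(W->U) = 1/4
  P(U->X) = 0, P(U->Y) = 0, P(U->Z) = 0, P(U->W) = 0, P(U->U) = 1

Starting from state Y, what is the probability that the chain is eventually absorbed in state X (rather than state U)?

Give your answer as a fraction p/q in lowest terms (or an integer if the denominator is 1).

Answer: 148/245

Derivation:
Let a_i = P(absorbed in X | start in state i).
Boundary conditions: a_X = 1, a_U = 0.
For each transient state i, a_i = sum_j P(i->j) * a_j:
  a_Y = 1/12*a_X + 0*a_Y + 1/4*a_Z + 5/12*a_W + 1/4*a_U
  a_Z = 5/12*a_X + 0*a_Y + 1/2*a_Z + 1/12*a_W + 0*a_U
  a_W = 5/12*a_X + 1/12*a_Y + 1/6*a_Z + 1/12*a_W + 1/4*a_U

Substituting a_X = 1 and a_U = 0, rearrange to (I - Q) a = r where r[i] = P(i -> X):
  [1, -1/4, -5/12] . (a_Y, a_Z, a_W) = 1/12
  [0, 1/2, -1/12] . (a_Y, a_Z, a_W) = 5/12
  [-1/12, -1/6, 11/12] . (a_Y, a_Z, a_W) = 5/12

Solving yields:
  a_Y = 148/245
  a_Z = 232/245
  a_W = 167/245

Starting state is Y, so the absorption probability is a_Y = 148/245.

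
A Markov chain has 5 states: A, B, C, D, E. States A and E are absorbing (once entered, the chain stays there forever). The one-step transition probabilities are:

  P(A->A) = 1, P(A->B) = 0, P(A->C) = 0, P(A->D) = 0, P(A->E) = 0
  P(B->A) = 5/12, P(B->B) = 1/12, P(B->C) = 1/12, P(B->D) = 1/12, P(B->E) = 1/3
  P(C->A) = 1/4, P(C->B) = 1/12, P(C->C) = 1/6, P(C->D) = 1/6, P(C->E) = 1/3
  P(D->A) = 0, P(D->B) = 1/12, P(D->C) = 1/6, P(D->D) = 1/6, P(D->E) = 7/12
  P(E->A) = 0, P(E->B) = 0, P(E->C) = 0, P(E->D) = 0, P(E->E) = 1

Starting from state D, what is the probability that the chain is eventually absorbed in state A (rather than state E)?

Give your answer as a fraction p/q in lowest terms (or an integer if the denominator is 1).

Let a_i = P(absorbed in A | start in state i).
Boundary conditions: a_A = 1, a_E = 0.
For each transient state i, a_i = sum_j P(i->j) * a_j:
  a_B = 5/12*a_A + 1/12*a_B + 1/12*a_C + 1/12*a_D + 1/3*a_E
  a_C = 1/4*a_A + 1/12*a_B + 1/6*a_C + 1/6*a_D + 1/3*a_E
  a_D = 0*a_A + 1/12*a_B + 1/6*a_C + 1/6*a_D + 7/12*a_E

Substituting a_A = 1 and a_E = 0, rearrange to (I - Q) a = r where r[i] = P(i -> A):
  [11/12, -1/12, -1/12] . (a_B, a_C, a_D) = 5/12
  [-1/12, 5/6, -1/6] . (a_B, a_C, a_D) = 1/4
  [-1/12, -1/6, 5/6] . (a_B, a_C, a_D) = 0

Solving yields:
  a_B = 1/2
  a_C = 3/8
  a_D = 1/8

Starting state is D, so the absorption probability is a_D = 1/8.

Answer: 1/8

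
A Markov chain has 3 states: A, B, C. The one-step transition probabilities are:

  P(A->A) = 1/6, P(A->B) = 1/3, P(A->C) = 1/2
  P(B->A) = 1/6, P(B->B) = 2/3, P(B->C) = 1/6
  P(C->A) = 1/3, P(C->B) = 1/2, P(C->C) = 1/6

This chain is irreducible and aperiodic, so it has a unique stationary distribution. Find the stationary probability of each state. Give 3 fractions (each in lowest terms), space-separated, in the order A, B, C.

Answer: 7/34 19/34 4/17

Derivation:
The stationary distribution satisfies pi = pi * P, i.e.:
  pi_A = 1/6*pi_A + 1/6*pi_B + 1/3*pi_C
  pi_B = 1/3*pi_A + 2/3*pi_B + 1/2*pi_C
  pi_C = 1/2*pi_A + 1/6*pi_B + 1/6*pi_C
with normalization: pi_A + pi_B + pi_C = 1.

Using the first 2 balance equations plus normalization, the linear system A*pi = b is:
  [-5/6, 1/6, 1/3] . pi = 0
  [1/3, -1/3, 1/2] . pi = 0
  [1, 1, 1] . pi = 1

Solving yields:
  pi_A = 7/34
  pi_B = 19/34
  pi_C = 4/17

Verification (pi * P):
  7/34*1/6 + 19/34*1/6 + 4/17*1/3 = 7/34 = pi_A  (ok)
  7/34*1/3 + 19/34*2/3 + 4/17*1/2 = 19/34 = pi_B  (ok)
  7/34*1/2 + 19/34*1/6 + 4/17*1/6 = 4/17 = pi_C  (ok)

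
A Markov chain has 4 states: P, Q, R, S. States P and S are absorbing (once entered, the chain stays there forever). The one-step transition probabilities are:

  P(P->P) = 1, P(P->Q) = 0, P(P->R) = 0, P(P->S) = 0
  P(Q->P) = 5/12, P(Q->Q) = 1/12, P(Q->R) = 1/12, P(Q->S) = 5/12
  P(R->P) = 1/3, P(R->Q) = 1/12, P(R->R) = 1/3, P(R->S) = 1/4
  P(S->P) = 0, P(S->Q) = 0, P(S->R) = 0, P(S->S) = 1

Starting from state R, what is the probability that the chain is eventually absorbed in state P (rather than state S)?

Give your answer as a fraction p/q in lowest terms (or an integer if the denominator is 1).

Let a_i = P(absorbed in P | start in state i).
Boundary conditions: a_P = 1, a_S = 0.
For each transient state i, a_i = sum_j P(i->j) * a_j:
  a_Q = 5/12*a_P + 1/12*a_Q + 1/12*a_R + 5/12*a_S
  a_R = 1/3*a_P + 1/12*a_Q + 1/3*a_R + 1/4*a_S

Substituting a_P = 1 and a_S = 0, rearrange to (I - Q) a = r where r[i] = P(i -> P):
  [11/12, -1/12] . (a_Q, a_R) = 5/12
  [-1/12, 2/3] . (a_Q, a_R) = 1/3

Solving yields:
  a_Q = 44/87
  a_R = 49/87

Starting state is R, so the absorption probability is a_R = 49/87.

Answer: 49/87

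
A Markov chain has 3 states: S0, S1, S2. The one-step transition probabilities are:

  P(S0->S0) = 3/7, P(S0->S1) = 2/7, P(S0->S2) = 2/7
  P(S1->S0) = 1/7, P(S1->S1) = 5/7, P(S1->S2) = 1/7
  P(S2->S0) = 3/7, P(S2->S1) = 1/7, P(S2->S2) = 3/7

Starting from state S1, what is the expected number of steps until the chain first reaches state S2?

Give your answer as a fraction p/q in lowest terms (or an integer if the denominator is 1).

Answer: 35/6

Derivation:
Let h_i = expected steps to first reach S2 from state i.
Boundary: h_S2 = 0.
First-step equations for the other states:
  h_S0 = 1 + 3/7*h_S0 + 2/7*h_S1 + 2/7*h_S2
  h_S1 = 1 + 1/7*h_S0 + 5/7*h_S1 + 1/7*h_S2

Substituting h_S2 = 0 and rearranging gives the linear system (I - Q) h = 1:
  [4/7, -2/7] . (h_S0, h_S1) = 1
  [-1/7, 2/7] . (h_S0, h_S1) = 1

Solving yields:
  h_S0 = 14/3
  h_S1 = 35/6

Starting state is S1, so the expected hitting time is h_S1 = 35/6.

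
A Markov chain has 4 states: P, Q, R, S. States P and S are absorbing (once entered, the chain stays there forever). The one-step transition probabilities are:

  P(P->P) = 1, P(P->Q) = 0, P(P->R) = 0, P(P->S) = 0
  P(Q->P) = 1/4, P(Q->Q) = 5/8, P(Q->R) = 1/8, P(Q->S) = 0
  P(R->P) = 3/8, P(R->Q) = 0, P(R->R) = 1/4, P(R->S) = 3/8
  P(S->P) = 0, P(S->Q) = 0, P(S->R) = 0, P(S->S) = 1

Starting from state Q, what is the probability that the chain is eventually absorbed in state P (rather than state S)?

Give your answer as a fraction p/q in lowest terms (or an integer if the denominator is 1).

Let a_i = P(absorbed in P | start in state i).
Boundary conditions: a_P = 1, a_S = 0.
For each transient state i, a_i = sum_j P(i->j) * a_j:
  a_Q = 1/4*a_P + 5/8*a_Q + 1/8*a_R + 0*a_S
  a_R = 3/8*a_P + 0*a_Q + 1/4*a_R + 3/8*a_S

Substituting a_P = 1 and a_S = 0, rearrange to (I - Q) a = r where r[i] = P(i -> P):
  [3/8, -1/8] . (a_Q, a_R) = 1/4
  [0, 3/4] . (a_Q, a_R) = 3/8

Solving yields:
  a_Q = 5/6
  a_R = 1/2

Starting state is Q, so the absorption probability is a_Q = 5/6.

Answer: 5/6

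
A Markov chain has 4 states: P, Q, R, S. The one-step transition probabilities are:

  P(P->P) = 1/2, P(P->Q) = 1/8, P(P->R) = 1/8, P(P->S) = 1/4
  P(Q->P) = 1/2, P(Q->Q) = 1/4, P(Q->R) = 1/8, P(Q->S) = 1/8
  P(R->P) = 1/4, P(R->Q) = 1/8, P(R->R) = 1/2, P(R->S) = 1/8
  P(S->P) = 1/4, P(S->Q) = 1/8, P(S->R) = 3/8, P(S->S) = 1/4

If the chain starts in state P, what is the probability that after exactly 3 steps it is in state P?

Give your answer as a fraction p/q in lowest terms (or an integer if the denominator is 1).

Computing P^3 by repeated multiplication:
P^1 =
  P: [1/2, 1/8, 1/8, 1/4]
  Q: [1/2, 1/4, 1/8, 1/8]
  R: [1/4, 1/8, 1/2, 1/8]
  S: [1/4, 1/8, 3/8, 1/4]
P^2 =
  P: [13/32, 9/64, 15/64, 7/32]
  Q: [7/16, 5/32, 13/64, 13/64]
  R: [11/32, 9/64, 11/32, 11/64]
  S: [11/32, 9/64, 21/64, 3/16]
P^3 =
  P: [99/256, 73/512, 137/512, 13/64]
  Q: [51/128, 37/256, 129/512, 105/512]
  R: [95/256, 73/512, 19/64, 97/512]
  S: [95/256, 73/512, 151/512, 49/256]

(P^3)[P -> P] = 99/256

Answer: 99/256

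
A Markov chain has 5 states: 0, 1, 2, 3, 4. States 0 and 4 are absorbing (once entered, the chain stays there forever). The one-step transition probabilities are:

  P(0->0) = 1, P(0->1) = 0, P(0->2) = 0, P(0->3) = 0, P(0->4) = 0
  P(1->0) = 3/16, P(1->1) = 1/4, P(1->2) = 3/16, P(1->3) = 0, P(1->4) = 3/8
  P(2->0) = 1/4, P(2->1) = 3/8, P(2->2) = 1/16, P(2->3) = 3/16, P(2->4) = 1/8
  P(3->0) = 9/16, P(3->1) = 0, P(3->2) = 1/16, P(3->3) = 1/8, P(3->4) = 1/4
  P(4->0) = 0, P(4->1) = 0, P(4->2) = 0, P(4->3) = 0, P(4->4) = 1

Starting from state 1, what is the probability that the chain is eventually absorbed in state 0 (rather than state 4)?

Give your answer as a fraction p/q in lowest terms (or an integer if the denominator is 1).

Answer: 145/372

Derivation:
Let a_i = P(absorbed in 0 | start in state i).
Boundary conditions: a_0 = 1, a_4 = 0.
For each transient state i, a_i = sum_j P(i->j) * a_j:
  a_1 = 3/16*a_0 + 1/4*a_1 + 3/16*a_2 + 0*a_3 + 3/8*a_4
  a_2 = 1/4*a_0 + 3/8*a_1 + 1/16*a_2 + 3/16*a_3 + 1/8*a_4
  a_3 = 9/16*a_0 + 0*a_1 + 1/16*a_2 + 1/8*a_3 + 1/4*a_4

Substituting a_0 = 1 and a_4 = 0, rearrange to (I - Q) a = r where r[i] = P(i -> 0):
  [3/4, -3/16, 0] . (a_1, a_2, a_3) = 3/16
  [-3/8, 15/16, -3/16] . (a_1, a_2, a_3) = 1/4
  [0, -1/16, 7/8] . (a_1, a_2, a_3) = 9/16

Solving yields:
  a_1 = 145/372
  a_2 = 52/93
  a_3 = 127/186

Starting state is 1, so the absorption probability is a_1 = 145/372.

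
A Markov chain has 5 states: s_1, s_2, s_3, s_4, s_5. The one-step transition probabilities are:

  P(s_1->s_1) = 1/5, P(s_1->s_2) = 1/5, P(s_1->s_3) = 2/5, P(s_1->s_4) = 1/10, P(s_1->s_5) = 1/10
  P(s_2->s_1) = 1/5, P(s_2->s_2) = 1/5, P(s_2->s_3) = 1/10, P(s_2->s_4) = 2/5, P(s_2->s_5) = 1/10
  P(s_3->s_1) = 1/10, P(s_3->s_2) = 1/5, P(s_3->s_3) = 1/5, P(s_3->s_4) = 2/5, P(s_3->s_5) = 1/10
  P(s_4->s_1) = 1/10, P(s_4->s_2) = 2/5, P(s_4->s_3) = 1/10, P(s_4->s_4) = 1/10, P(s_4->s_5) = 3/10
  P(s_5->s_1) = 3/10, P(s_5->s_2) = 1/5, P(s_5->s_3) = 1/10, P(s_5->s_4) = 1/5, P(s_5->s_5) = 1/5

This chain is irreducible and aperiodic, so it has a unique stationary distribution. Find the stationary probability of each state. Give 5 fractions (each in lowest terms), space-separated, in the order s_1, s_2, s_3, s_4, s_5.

Answer: 485/2766 229/922 469/2766 223/922 76/461

Derivation:
The stationary distribution satisfies pi = pi * P, i.e.:
  pi_s_1 = 1/5*pi_s_1 + 1/5*pi_s_2 + 1/10*pi_s_3 + 1/10*pi_s_4 + 3/10*pi_s_5
  pi_s_2 = 1/5*pi_s_1 + 1/5*pi_s_2 + 1/5*pi_s_3 + 2/5*pi_s_4 + 1/5*pi_s_5
  pi_s_3 = 2/5*pi_s_1 + 1/10*pi_s_2 + 1/5*pi_s_3 + 1/10*pi_s_4 + 1/10*pi_s_5
  pi_s_4 = 1/10*pi_s_1 + 2/5*pi_s_2 + 2/5*pi_s_3 + 1/10*pi_s_4 + 1/5*pi_s_5
  pi_s_5 = 1/10*pi_s_1 + 1/10*pi_s_2 + 1/10*pi_s_3 + 3/10*pi_s_4 + 1/5*pi_s_5
with normalization: pi_s_1 + pi_s_2 + pi_s_3 + pi_s_4 + pi_s_5 = 1.

Using the first 4 balance equations plus normalization, the linear system A*pi = b is:
  [-4/5, 1/5, 1/10, 1/10, 3/10] . pi = 0
  [1/5, -4/5, 1/5, 2/5, 1/5] . pi = 0
  [2/5, 1/10, -4/5, 1/10, 1/10] . pi = 0
  [1/10, 2/5, 2/5, -9/10, 1/5] . pi = 0
  [1, 1, 1, 1, 1] . pi = 1

Solving yields:
  pi_s_1 = 485/2766
  pi_s_2 = 229/922
  pi_s_3 = 469/2766
  pi_s_4 = 223/922
  pi_s_5 = 76/461

Verification (pi * P):
  485/2766*1/5 + 229/922*1/5 + 469/2766*1/10 + 223/922*1/10 + 76/461*3/10 = 485/2766 = pi_s_1  (ok)
  485/2766*1/5 + 229/922*1/5 + 469/2766*1/5 + 223/922*2/5 + 76/461*1/5 = 229/922 = pi_s_2  (ok)
  485/2766*2/5 + 229/922*1/10 + 469/2766*1/5 + 223/922*1/10 + 76/461*1/10 = 469/2766 = pi_s_3  (ok)
  485/2766*1/10 + 229/922*2/5 + 469/2766*2/5 + 223/922*1/10 + 76/461*1/5 = 223/922 = pi_s_4  (ok)
  485/2766*1/10 + 229/922*1/10 + 469/2766*1/10 + 223/922*3/10 + 76/461*1/5 = 76/461 = pi_s_5  (ok)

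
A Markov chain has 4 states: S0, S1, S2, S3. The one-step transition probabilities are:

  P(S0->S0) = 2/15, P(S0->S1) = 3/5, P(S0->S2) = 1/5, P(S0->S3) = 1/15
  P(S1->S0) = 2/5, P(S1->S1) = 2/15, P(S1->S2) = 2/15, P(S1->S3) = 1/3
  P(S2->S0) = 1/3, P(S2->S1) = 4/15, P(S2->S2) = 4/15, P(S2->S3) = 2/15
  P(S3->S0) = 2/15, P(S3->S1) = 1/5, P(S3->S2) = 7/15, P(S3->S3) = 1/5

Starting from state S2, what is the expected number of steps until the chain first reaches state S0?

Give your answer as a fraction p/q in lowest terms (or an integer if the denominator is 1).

Let h_i = expected steps to first reach S0 from state i.
Boundary: h_S0 = 0.
First-step equations for the other states:
  h_S1 = 1 + 2/5*h_S0 + 2/15*h_S1 + 2/15*h_S2 + 1/3*h_S3
  h_S2 = 1 + 1/3*h_S0 + 4/15*h_S1 + 4/15*h_S2 + 2/15*h_S3
  h_S3 = 1 + 2/15*h_S0 + 1/5*h_S1 + 7/15*h_S2 + 1/5*h_S3

Substituting h_S0 = 0 and rearranging gives the linear system (I - Q) h = 1:
  [13/15, -2/15, -1/3] . (h_S1, h_S2, h_S3) = 1
  [-4/15, 11/15, -2/15] . (h_S1, h_S2, h_S3) = 1
  [-1/5, -7/15, 4/5] . (h_S1, h_S2, h_S3) = 1

Solving yields:
  h_S1 = 60/19
  h_S2 = 3615/1121
  h_S3 = 4395/1121

Starting state is S2, so the expected hitting time is h_S2 = 3615/1121.

Answer: 3615/1121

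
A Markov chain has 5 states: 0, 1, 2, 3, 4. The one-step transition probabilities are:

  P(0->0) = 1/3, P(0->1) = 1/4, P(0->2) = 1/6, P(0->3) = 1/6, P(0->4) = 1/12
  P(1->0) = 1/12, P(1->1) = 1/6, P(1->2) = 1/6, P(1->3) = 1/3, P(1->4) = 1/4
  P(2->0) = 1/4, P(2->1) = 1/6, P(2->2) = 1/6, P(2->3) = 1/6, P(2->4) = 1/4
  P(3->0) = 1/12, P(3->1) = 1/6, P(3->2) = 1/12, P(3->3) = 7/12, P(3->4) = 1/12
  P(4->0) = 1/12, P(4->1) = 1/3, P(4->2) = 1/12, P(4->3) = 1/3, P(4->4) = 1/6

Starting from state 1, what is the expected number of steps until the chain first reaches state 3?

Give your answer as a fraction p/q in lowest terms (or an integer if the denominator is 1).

Answer: 8400/2389

Derivation:
Let h_i = expected steps to first reach 3 from state i.
Boundary: h_3 = 0.
First-step equations for the other states:
  h_0 = 1 + 1/3*h_0 + 1/4*h_1 + 1/6*h_2 + 1/6*h_3 + 1/12*h_4
  h_1 = 1 + 1/12*h_0 + 1/6*h_1 + 1/6*h_2 + 1/3*h_3 + 1/4*h_4
  h_2 = 1 + 1/4*h_0 + 1/6*h_1 + 1/6*h_2 + 1/6*h_3 + 1/4*h_4
  h_4 = 1 + 1/12*h_0 + 1/3*h_1 + 1/12*h_2 + 1/3*h_3 + 1/6*h_4

Substituting h_3 = 0 and rearranging gives the linear system (I - Q) h = 1:
  [2/3, -1/4, -1/6, -1/12] . (h_0, h_1, h_2, h_4) = 1
  [-1/12, 5/6, -1/6, -1/4] . (h_0, h_1, h_2, h_4) = 1
  [-1/4, -1/6, 5/6, -1/4] . (h_0, h_1, h_2, h_4) = 1
  [-1/12, -1/3, -1/12, 5/6] . (h_0, h_1, h_2, h_4) = 1

Solving yields:
  h_0 = 10296/2389
  h_1 = 8400/2389
  h_2 = 10116/2389
  h_4 = 8268/2389

Starting state is 1, so the expected hitting time is h_1 = 8400/2389.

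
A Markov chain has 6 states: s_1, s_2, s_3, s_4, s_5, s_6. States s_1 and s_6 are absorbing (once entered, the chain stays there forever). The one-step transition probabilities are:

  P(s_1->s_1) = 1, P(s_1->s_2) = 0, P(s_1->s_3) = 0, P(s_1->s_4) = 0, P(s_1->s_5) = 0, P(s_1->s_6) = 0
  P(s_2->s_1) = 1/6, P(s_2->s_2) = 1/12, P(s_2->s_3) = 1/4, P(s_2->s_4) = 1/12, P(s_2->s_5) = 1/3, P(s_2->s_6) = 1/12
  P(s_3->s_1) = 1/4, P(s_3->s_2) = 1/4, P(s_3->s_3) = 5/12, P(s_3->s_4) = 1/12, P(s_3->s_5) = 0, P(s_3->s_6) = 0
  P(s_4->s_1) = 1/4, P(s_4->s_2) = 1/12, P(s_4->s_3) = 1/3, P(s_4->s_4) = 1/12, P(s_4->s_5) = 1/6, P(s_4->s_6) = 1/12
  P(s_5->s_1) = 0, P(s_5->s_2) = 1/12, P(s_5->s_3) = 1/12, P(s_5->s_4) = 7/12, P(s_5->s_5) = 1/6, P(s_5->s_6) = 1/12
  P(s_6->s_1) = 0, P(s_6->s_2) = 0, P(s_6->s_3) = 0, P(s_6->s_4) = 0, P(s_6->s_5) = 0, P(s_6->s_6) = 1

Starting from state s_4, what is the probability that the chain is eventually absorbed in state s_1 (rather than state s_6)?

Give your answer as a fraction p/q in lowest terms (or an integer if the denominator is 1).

Let a_i = P(absorbed in s_1 | start in state i).
Boundary conditions: a_s_1 = 1, a_s_6 = 0.
For each transient state i, a_i = sum_j P(i->j) * a_j:
  a_s_2 = 1/6*a_s_1 + 1/12*a_s_2 + 1/4*a_s_3 + 1/12*a_s_4 + 1/3*a_s_5 + 1/12*a_s_6
  a_s_3 = 1/4*a_s_1 + 1/4*a_s_2 + 5/12*a_s_3 + 1/12*a_s_4 + 0*a_s_5 + 0*a_s_6
  a_s_4 = 1/4*a_s_1 + 1/12*a_s_2 + 1/3*a_s_3 + 1/12*a_s_4 + 1/6*a_s_5 + 1/12*a_s_6
  a_s_5 = 0*a_s_1 + 1/12*a_s_2 + 1/12*a_s_3 + 7/12*a_s_4 + 1/6*a_s_5 + 1/12*a_s_6

Substituting a_s_1 = 1 and a_s_6 = 0, rearrange to (I - Q) a = r where r[i] = P(i -> s_1):
  [11/12, -1/4, -1/12, -1/3] . (a_s_2, a_s_3, a_s_4, a_s_5) = 1/6
  [-1/4, 7/12, -1/12, 0] . (a_s_2, a_s_3, a_s_4, a_s_5) = 1/4
  [-1/12, -1/3, 11/12, -1/6] . (a_s_2, a_s_3, a_s_4, a_s_5) = 1/4
  [-1/12, -1/12, -7/12, 5/6] . (a_s_2, a_s_3, a_s_4, a_s_5) = 0

Solving yields:
  a_s_2 = 67/90
  a_s_3 = 116/135
  a_s_4 = 211/270
  a_s_5 = 191/270

Starting state is s_4, so the absorption probability is a_s_4 = 211/270.

Answer: 211/270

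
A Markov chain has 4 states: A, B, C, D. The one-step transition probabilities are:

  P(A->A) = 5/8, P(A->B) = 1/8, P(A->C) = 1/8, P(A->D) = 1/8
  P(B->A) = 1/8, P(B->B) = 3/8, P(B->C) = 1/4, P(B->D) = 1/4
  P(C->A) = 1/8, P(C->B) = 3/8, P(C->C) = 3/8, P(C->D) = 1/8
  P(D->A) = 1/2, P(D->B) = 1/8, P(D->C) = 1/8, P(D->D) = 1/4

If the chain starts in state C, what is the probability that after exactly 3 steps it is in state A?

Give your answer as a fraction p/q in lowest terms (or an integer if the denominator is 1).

Answer: 5/16

Derivation:
Computing P^3 by repeated multiplication:
P^1 =
  A: [5/8, 1/8, 1/8, 1/8]
  B: [1/8, 3/8, 1/4, 1/4]
  C: [1/8, 3/8, 3/8, 1/8]
  D: [1/2, 1/8, 1/8, 1/4]
P^2 =
  A: [31/64, 3/16, 11/64, 5/32]
  B: [9/32, 9/32, 15/64, 13/64]
  C: [15/64, 5/16, 17/64, 3/16]
  D: [15/32, 3/16, 11/64, 11/64]
P^3 =
  A: [109/256, 55/256, 49/256, 43/256]
  B: [175/512, 65/256, 7/32, 95/512]
  C: [5/16, 69/256, 59/256, 3/16]
  D: [217/512, 55/256, 49/256, 87/512]

(P^3)[C -> A] = 5/16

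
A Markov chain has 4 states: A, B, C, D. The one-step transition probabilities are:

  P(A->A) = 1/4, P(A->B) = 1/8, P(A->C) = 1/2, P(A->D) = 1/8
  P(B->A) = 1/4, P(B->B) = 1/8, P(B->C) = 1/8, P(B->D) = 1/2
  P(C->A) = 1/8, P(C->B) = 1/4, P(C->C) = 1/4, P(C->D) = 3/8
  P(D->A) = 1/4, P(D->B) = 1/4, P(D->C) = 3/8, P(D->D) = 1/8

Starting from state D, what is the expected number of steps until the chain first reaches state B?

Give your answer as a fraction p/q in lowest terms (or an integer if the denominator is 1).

Let h_i = expected steps to first reach B from state i.
Boundary: h_B = 0.
First-step equations for the other states:
  h_A = 1 + 1/4*h_A + 1/8*h_B + 1/2*h_C + 1/8*h_D
  h_C = 1 + 1/8*h_A + 1/4*h_B + 1/4*h_C + 3/8*h_D
  h_D = 1 + 1/4*h_A + 1/4*h_B + 3/8*h_C + 1/8*h_D

Substituting h_B = 0 and rearranging gives the linear system (I - Q) h = 1:
  [3/4, -1/2, -1/8] . (h_A, h_C, h_D) = 1
  [-1/8, 3/4, -3/8] . (h_A, h_C, h_D) = 1
  [-1/4, -3/8, 7/8] . (h_A, h_C, h_D) = 1

Solving yields:
  h_A = 656/131
  h_C = 576/131
  h_D = 584/131

Starting state is D, so the expected hitting time is h_D = 584/131.

Answer: 584/131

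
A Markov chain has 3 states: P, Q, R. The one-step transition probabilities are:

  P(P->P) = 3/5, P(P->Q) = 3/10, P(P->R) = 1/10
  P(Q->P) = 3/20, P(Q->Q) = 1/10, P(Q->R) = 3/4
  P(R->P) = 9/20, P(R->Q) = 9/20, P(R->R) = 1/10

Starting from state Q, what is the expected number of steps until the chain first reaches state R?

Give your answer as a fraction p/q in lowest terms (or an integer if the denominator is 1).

Answer: 110/63

Derivation:
Let h_i = expected steps to first reach R from state i.
Boundary: h_R = 0.
First-step equations for the other states:
  h_P = 1 + 3/5*h_P + 3/10*h_Q + 1/10*h_R
  h_Q = 1 + 3/20*h_P + 1/10*h_Q + 3/4*h_R

Substituting h_R = 0 and rearranging gives the linear system (I - Q) h = 1:
  [2/5, -3/10] . (h_P, h_Q) = 1
  [-3/20, 9/10] . (h_P, h_Q) = 1

Solving yields:
  h_P = 80/21
  h_Q = 110/63

Starting state is Q, so the expected hitting time is h_Q = 110/63.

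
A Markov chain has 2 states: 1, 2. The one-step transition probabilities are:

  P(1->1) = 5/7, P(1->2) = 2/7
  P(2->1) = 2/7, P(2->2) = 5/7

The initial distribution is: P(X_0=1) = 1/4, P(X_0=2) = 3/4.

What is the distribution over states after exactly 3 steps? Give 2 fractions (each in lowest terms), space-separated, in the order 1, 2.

Answer: 659/1372 713/1372

Derivation:
Propagating the distribution step by step (d_{t+1} = d_t * P):
d_0 = (1=1/4, 2=3/4)
  d_1[1] = 1/4*5/7 + 3/4*2/7 = 11/28
  d_1[2] = 1/4*2/7 + 3/4*5/7 = 17/28
d_1 = (1=11/28, 2=17/28)
  d_2[1] = 11/28*5/7 + 17/28*2/7 = 89/196
  d_2[2] = 11/28*2/7 + 17/28*5/7 = 107/196
d_2 = (1=89/196, 2=107/196)
  d_3[1] = 89/196*5/7 + 107/196*2/7 = 659/1372
  d_3[2] = 89/196*2/7 + 107/196*5/7 = 713/1372
d_3 = (1=659/1372, 2=713/1372)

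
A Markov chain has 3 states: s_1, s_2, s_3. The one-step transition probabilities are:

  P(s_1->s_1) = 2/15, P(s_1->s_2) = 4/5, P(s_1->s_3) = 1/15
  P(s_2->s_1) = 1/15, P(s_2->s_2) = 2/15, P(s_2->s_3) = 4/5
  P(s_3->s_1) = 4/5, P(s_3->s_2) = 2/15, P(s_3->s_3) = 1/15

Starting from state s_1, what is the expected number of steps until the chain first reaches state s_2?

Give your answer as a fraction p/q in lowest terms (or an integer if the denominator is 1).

Let h_i = expected steps to first reach s_2 from state i.
Boundary: h_s_2 = 0.
First-step equations for the other states:
  h_s_1 = 1 + 2/15*h_s_1 + 4/5*h_s_2 + 1/15*h_s_3
  h_s_3 = 1 + 4/5*h_s_1 + 2/15*h_s_2 + 1/15*h_s_3

Substituting h_s_2 = 0 and rearranging gives the linear system (I - Q) h = 1:
  [13/15, -1/15] . (h_s_1, h_s_3) = 1
  [-4/5, 14/15] . (h_s_1, h_s_3) = 1

Solving yields:
  h_s_1 = 45/34
  h_s_3 = 75/34

Starting state is s_1, so the expected hitting time is h_s_1 = 45/34.

Answer: 45/34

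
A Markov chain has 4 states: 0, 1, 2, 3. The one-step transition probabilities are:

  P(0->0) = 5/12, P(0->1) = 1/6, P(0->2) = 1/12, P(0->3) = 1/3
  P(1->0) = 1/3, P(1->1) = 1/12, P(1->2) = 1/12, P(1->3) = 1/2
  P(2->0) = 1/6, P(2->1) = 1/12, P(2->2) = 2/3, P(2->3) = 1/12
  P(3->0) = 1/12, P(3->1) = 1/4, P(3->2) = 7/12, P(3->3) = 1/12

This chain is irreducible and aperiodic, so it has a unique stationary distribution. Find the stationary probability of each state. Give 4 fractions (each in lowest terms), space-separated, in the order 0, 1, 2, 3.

The stationary distribution satisfies pi = pi * P, i.e.:
  pi_0 = 5/12*pi_0 + 1/3*pi_1 + 1/6*pi_2 + 1/12*pi_3
  pi_1 = 1/6*pi_0 + 1/12*pi_1 + 1/12*pi_2 + 1/4*pi_3
  pi_2 = 1/12*pi_0 + 1/12*pi_1 + 2/3*pi_2 + 7/12*pi_3
  pi_3 = 1/3*pi_0 + 1/2*pi_1 + 1/12*pi_2 + 1/12*pi_3
with normalization: pi_0 + pi_1 + pi_2 + pi_3 = 1.

Using the first 3 balance equations plus normalization, the linear system A*pi = b is:
  [-7/12, 1/3, 1/6, 1/12] . pi = 0
  [1/6, -11/12, 1/12, 1/4] . pi = 0
  [1/12, 1/12, -1/3, 7/12] . pi = 0
  [1, 1, 1, 1] . pi = 1

Solving yields:
  pi_0 = 279/1211
  pi_1 = 164/1211
  pi_2 = 529/1211
  pi_3 = 239/1211

Verification (pi * P):
  279/1211*5/12 + 164/1211*1/3 + 529/1211*1/6 + 239/1211*1/12 = 279/1211 = pi_0  (ok)
  279/1211*1/6 + 164/1211*1/12 + 529/1211*1/12 + 239/1211*1/4 = 164/1211 = pi_1  (ok)
  279/1211*1/12 + 164/1211*1/12 + 529/1211*2/3 + 239/1211*7/12 = 529/1211 = pi_2  (ok)
  279/1211*1/3 + 164/1211*1/2 + 529/1211*1/12 + 239/1211*1/12 = 239/1211 = pi_3  (ok)

Answer: 279/1211 164/1211 529/1211 239/1211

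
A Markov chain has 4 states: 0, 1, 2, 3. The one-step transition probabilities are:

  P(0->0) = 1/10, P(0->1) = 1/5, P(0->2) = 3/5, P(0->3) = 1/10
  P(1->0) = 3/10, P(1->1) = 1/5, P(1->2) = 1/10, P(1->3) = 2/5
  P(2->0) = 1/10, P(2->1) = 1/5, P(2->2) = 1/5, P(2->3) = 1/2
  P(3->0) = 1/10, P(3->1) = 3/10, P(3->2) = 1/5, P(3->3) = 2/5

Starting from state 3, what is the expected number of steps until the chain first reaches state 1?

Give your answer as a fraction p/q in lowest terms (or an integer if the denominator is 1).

Answer: 500/133

Derivation:
Let h_i = expected steps to first reach 1 from state i.
Boundary: h_1 = 0.
First-step equations for the other states:
  h_0 = 1 + 1/10*h_0 + 1/5*h_1 + 3/5*h_2 + 1/10*h_3
  h_2 = 1 + 1/10*h_0 + 1/5*h_1 + 1/5*h_2 + 1/2*h_3
  h_3 = 1 + 1/10*h_0 + 3/10*h_1 + 1/5*h_2 + 2/5*h_3

Substituting h_1 = 0 and rearranging gives the linear system (I - Q) h = 1:
  [9/10, -3/5, -1/10] . (h_0, h_2, h_3) = 1
  [-1/10, 4/5, -1/2] . (h_0, h_2, h_3) = 1
  [-1/10, -1/5, 3/5] . (h_0, h_2, h_3) = 1

Solving yields:
  h_0 = 30/7
  h_2 = 550/133
  h_3 = 500/133

Starting state is 3, so the expected hitting time is h_3 = 500/133.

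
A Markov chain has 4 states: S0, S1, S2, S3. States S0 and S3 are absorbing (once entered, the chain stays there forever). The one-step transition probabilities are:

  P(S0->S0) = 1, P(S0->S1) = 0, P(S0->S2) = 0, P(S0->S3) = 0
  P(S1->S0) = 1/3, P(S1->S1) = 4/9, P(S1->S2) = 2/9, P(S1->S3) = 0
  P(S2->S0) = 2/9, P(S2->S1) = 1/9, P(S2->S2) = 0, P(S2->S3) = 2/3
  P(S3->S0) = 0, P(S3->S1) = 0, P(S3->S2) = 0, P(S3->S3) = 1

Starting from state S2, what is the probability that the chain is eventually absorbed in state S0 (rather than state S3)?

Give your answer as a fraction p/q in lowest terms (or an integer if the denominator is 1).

Let a_i = P(absorbed in S0 | start in state i).
Boundary conditions: a_S0 = 1, a_S3 = 0.
For each transient state i, a_i = sum_j P(i->j) * a_j:
  a_S1 = 1/3*a_S0 + 4/9*a_S1 + 2/9*a_S2 + 0*a_S3
  a_S2 = 2/9*a_S0 + 1/9*a_S1 + 0*a_S2 + 2/3*a_S3

Substituting a_S0 = 1 and a_S3 = 0, rearrange to (I - Q) a = r where r[i] = P(i -> S0):
  [5/9, -2/9] . (a_S1, a_S2) = 1/3
  [-1/9, 1] . (a_S1, a_S2) = 2/9

Solving yields:
  a_S1 = 31/43
  a_S2 = 13/43

Starting state is S2, so the absorption probability is a_S2 = 13/43.

Answer: 13/43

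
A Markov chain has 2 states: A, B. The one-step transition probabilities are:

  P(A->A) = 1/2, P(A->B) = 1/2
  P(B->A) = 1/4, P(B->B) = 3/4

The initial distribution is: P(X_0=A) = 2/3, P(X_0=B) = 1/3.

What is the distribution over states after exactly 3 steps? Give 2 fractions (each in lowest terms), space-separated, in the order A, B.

Propagating the distribution step by step (d_{t+1} = d_t * P):
d_0 = (A=2/3, B=1/3)
  d_1[A] = 2/3*1/2 + 1/3*1/4 = 5/12
  d_1[B] = 2/3*1/2 + 1/3*3/4 = 7/12
d_1 = (A=5/12, B=7/12)
  d_2[A] = 5/12*1/2 + 7/12*1/4 = 17/48
  d_2[B] = 5/12*1/2 + 7/12*3/4 = 31/48
d_2 = (A=17/48, B=31/48)
  d_3[A] = 17/48*1/2 + 31/48*1/4 = 65/192
  d_3[B] = 17/48*1/2 + 31/48*3/4 = 127/192
d_3 = (A=65/192, B=127/192)

Answer: 65/192 127/192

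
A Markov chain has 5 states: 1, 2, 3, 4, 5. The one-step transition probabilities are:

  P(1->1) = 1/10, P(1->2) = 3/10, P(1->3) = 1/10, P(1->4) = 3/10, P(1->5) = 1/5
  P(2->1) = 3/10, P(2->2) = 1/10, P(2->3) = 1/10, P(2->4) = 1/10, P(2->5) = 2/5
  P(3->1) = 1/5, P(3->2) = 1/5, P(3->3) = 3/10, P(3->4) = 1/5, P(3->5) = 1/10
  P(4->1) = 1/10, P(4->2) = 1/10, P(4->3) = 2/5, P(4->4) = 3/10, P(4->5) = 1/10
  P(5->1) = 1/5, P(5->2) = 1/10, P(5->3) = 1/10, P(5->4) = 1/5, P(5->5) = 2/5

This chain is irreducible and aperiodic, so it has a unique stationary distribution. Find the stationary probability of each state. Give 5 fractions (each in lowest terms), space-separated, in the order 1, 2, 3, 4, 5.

The stationary distribution satisfies pi = pi * P, i.e.:
  pi_1 = 1/10*pi_1 + 3/10*pi_2 + 1/5*pi_3 + 1/10*pi_4 + 1/5*pi_5
  pi_2 = 3/10*pi_1 + 1/10*pi_2 + 1/5*pi_3 + 1/10*pi_4 + 1/10*pi_5
  pi_3 = 1/10*pi_1 + 1/10*pi_2 + 3/10*pi_3 + 2/5*pi_4 + 1/10*pi_5
  pi_4 = 3/10*pi_1 + 1/10*pi_2 + 1/5*pi_3 + 3/10*pi_4 + 1/5*pi_5
  pi_5 = 1/5*pi_1 + 2/5*pi_2 + 1/10*pi_3 + 1/10*pi_4 + 2/5*pi_5
with normalization: pi_1 + pi_2 + pi_3 + pi_4 + pi_5 = 1.

Using the first 4 balance equations plus normalization, the linear system A*pi = b is:
  [-9/10, 3/10, 1/5, 1/10, 1/5] . pi = 0
  [3/10, -9/10, 1/5, 1/10, 1/10] . pi = 0
  [1/10, 1/10, -7/10, 2/5, 1/10] . pi = 0
  [3/10, 1/10, 1/5, -7/10, 1/5] . pi = 0
  [1, 1, 1, 1, 1] . pi = 1

Solving yields:
  pi_1 = 691/3935
  pi_2 = 614/3935
  pi_3 = 823/3935
  pi_4 = 883/3935
  pi_5 = 924/3935

Verification (pi * P):
  691/3935*1/10 + 614/3935*3/10 + 823/3935*1/5 + 883/3935*1/10 + 924/3935*1/5 = 691/3935 = pi_1  (ok)
  691/3935*3/10 + 614/3935*1/10 + 823/3935*1/5 + 883/3935*1/10 + 924/3935*1/10 = 614/3935 = pi_2  (ok)
  691/3935*1/10 + 614/3935*1/10 + 823/3935*3/10 + 883/3935*2/5 + 924/3935*1/10 = 823/3935 = pi_3  (ok)
  691/3935*3/10 + 614/3935*1/10 + 823/3935*1/5 + 883/3935*3/10 + 924/3935*1/5 = 883/3935 = pi_4  (ok)
  691/3935*1/5 + 614/3935*2/5 + 823/3935*1/10 + 883/3935*1/10 + 924/3935*2/5 = 924/3935 = pi_5  (ok)

Answer: 691/3935 614/3935 823/3935 883/3935 924/3935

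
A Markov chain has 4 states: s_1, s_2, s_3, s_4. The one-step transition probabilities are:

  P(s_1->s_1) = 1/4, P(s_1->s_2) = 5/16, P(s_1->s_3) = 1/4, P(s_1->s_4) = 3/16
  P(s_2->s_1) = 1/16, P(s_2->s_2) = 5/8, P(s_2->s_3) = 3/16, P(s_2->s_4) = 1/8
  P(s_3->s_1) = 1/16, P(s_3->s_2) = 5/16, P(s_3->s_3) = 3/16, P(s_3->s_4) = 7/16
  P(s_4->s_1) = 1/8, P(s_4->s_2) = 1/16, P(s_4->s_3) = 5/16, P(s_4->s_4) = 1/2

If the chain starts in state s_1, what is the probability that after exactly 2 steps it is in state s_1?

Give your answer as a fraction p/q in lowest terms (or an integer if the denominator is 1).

Computing P^2 by repeated multiplication:
P^1 =
  s_1: [1/4, 5/16, 1/4, 3/16]
  s_2: [1/16, 5/8, 3/16, 1/8]
  s_3: [1/16, 5/16, 3/16, 7/16]
  s_4: [1/8, 1/16, 5/16, 1/2]
P^2 =
  s_1: [31/256, 93/256, 29/128, 37/128]
  s_2: [21/256, 61/128, 53/256, 15/64]
  s_3: [13/128, 77/256, 63/256, 45/128]
  s_4: [15/128, 53/256, 33/128, 107/256]

(P^2)[s_1 -> s_1] = 31/256

Answer: 31/256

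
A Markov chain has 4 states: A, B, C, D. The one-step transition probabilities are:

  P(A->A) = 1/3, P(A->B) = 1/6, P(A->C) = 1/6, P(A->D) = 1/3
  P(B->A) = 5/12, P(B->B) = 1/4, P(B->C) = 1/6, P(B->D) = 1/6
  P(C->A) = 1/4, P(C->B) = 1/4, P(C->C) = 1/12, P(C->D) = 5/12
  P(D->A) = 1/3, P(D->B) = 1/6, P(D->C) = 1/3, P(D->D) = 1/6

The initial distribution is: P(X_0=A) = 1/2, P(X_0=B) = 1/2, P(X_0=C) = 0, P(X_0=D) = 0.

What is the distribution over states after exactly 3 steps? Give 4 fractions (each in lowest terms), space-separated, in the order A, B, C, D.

Answer: 1153/3456 689/3456 169/864 469/1728

Derivation:
Propagating the distribution step by step (d_{t+1} = d_t * P):
d_0 = (A=1/2, B=1/2, C=0, D=0)
  d_1[A] = 1/2*1/3 + 1/2*5/12 + 0*1/4 + 0*1/3 = 3/8
  d_1[B] = 1/2*1/6 + 1/2*1/4 + 0*1/4 + 0*1/6 = 5/24
  d_1[C] = 1/2*1/6 + 1/2*1/6 + 0*1/12 + 0*1/3 = 1/6
  d_1[D] = 1/2*1/3 + 1/2*1/6 + 0*5/12 + 0*1/6 = 1/4
d_1 = (A=3/8, B=5/24, C=1/6, D=1/4)
  d_2[A] = 3/8*1/3 + 5/24*5/12 + 1/6*1/4 + 1/4*1/3 = 97/288
  d_2[B] = 3/8*1/6 + 5/24*1/4 + 1/6*1/4 + 1/4*1/6 = 19/96
  d_2[C] = 3/8*1/6 + 5/24*1/6 + 1/6*1/12 + 1/4*1/3 = 7/36
  d_2[D] = 3/8*1/3 + 5/24*1/6 + 1/6*5/12 + 1/4*1/6 = 13/48
d_2 = (A=97/288, B=19/96, C=7/36, D=13/48)
  d_3[A] = 97/288*1/3 + 19/96*5/12 + 7/36*1/4 + 13/48*1/3 = 1153/3456
  d_3[B] = 97/288*1/6 + 19/96*1/4 + 7/36*1/4 + 13/48*1/6 = 689/3456
  d_3[C] = 97/288*1/6 + 19/96*1/6 + 7/36*1/12 + 13/48*1/3 = 169/864
  d_3[D] = 97/288*1/3 + 19/96*1/6 + 7/36*5/12 + 13/48*1/6 = 469/1728
d_3 = (A=1153/3456, B=689/3456, C=169/864, D=469/1728)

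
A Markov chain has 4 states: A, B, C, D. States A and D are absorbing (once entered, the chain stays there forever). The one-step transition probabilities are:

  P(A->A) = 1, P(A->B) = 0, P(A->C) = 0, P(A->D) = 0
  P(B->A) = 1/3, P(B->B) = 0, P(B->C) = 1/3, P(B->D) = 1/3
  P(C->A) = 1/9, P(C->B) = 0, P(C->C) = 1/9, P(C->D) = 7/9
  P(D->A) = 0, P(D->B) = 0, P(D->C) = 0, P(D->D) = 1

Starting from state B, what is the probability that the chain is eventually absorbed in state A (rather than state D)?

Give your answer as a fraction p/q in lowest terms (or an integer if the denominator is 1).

Answer: 3/8

Derivation:
Let a_i = P(absorbed in A | start in state i).
Boundary conditions: a_A = 1, a_D = 0.
For each transient state i, a_i = sum_j P(i->j) * a_j:
  a_B = 1/3*a_A + 0*a_B + 1/3*a_C + 1/3*a_D
  a_C = 1/9*a_A + 0*a_B + 1/9*a_C + 7/9*a_D

Substituting a_A = 1 and a_D = 0, rearrange to (I - Q) a = r where r[i] = P(i -> A):
  [1, -1/3] . (a_B, a_C) = 1/3
  [0, 8/9] . (a_B, a_C) = 1/9

Solving yields:
  a_B = 3/8
  a_C = 1/8

Starting state is B, so the absorption probability is a_B = 3/8.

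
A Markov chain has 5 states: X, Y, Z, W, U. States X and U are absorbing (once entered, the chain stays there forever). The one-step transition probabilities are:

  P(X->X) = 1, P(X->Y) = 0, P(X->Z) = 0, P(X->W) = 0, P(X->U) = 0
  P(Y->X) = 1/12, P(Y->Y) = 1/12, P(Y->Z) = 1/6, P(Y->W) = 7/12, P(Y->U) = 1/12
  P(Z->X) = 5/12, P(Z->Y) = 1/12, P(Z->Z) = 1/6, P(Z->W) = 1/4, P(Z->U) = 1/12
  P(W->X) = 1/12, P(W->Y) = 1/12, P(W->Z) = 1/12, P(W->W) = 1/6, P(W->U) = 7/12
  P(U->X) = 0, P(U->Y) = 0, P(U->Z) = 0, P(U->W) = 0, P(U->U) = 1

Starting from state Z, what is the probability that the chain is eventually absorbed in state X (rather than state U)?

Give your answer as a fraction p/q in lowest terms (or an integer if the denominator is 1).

Let a_i = P(absorbed in X | start in state i).
Boundary conditions: a_X = 1, a_U = 0.
For each transient state i, a_i = sum_j P(i->j) * a_j:
  a_Y = 1/12*a_X + 1/12*a_Y + 1/6*a_Z + 7/12*a_W + 1/12*a_U
  a_Z = 5/12*a_X + 1/12*a_Y + 1/6*a_Z + 1/4*a_W + 1/12*a_U
  a_W = 1/12*a_X + 1/12*a_Y + 1/12*a_Z + 1/6*a_W + 7/12*a_U

Substituting a_X = 1 and a_U = 0, rearrange to (I - Q) a = r where r[i] = P(i -> X):
  [11/12, -1/6, -7/12] . (a_Y, a_Z, a_W) = 1/12
  [-1/12, 5/6, -1/4] . (a_Y, a_Z, a_W) = 5/12
  [-1/12, -1/12, 5/6] . (a_Y, a_Z, a_W) = 1/12

Solving yields:
  a_Y = 77/241
  a_Z = 142/241
  a_W = 46/241

Starting state is Z, so the absorption probability is a_Z = 142/241.

Answer: 142/241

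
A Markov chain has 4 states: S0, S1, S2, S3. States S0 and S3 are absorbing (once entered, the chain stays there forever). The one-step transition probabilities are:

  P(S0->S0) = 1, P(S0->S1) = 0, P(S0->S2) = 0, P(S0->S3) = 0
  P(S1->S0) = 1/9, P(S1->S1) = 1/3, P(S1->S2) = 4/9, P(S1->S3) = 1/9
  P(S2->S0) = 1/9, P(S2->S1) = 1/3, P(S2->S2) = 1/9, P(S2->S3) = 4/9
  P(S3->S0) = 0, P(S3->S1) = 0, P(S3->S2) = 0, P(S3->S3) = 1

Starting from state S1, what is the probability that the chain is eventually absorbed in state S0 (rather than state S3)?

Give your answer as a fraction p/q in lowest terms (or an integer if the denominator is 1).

Answer: 1/3

Derivation:
Let a_i = P(absorbed in S0 | start in state i).
Boundary conditions: a_S0 = 1, a_S3 = 0.
For each transient state i, a_i = sum_j P(i->j) * a_j:
  a_S1 = 1/9*a_S0 + 1/3*a_S1 + 4/9*a_S2 + 1/9*a_S3
  a_S2 = 1/9*a_S0 + 1/3*a_S1 + 1/9*a_S2 + 4/9*a_S3

Substituting a_S0 = 1 and a_S3 = 0, rearrange to (I - Q) a = r where r[i] = P(i -> S0):
  [2/3, -4/9] . (a_S1, a_S2) = 1/9
  [-1/3, 8/9] . (a_S1, a_S2) = 1/9

Solving yields:
  a_S1 = 1/3
  a_S2 = 1/4

Starting state is S1, so the absorption probability is a_S1 = 1/3.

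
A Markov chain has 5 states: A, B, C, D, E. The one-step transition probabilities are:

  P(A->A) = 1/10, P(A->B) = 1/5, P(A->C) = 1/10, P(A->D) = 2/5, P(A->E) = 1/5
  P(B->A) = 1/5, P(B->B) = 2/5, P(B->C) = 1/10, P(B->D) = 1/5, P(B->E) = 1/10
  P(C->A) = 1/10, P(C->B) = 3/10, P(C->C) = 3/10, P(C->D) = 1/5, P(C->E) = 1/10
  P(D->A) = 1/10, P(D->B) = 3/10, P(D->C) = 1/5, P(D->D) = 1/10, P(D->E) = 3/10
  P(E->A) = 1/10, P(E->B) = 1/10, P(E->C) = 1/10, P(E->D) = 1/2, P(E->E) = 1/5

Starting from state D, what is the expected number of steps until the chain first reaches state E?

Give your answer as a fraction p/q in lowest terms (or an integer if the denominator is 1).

Answer: 546/103

Derivation:
Let h_i = expected steps to first reach E from state i.
Boundary: h_E = 0.
First-step equations for the other states:
  h_A = 1 + 1/10*h_A + 1/5*h_B + 1/10*h_C + 2/5*h_D + 1/5*h_E
  h_B = 1 + 1/5*h_A + 2/5*h_B + 1/10*h_C + 1/5*h_D + 1/10*h_E
  h_C = 1 + 1/10*h_A + 3/10*h_B + 3/10*h_C + 1/5*h_D + 1/10*h_E
  h_D = 1 + 1/10*h_A + 3/10*h_B + 1/5*h_C + 1/10*h_D + 3/10*h_E

Substituting h_E = 0 and rearranging gives the linear system (I - Q) h = 1:
  [9/10, -1/5, -1/10, -2/5] . (h_A, h_B, h_C, h_D) = 1
  [-1/5, 3/5, -1/10, -1/5] . (h_A, h_B, h_C, h_D) = 1
  [-1/10, -3/10, 7/10, -1/5] . (h_A, h_B, h_C, h_D) = 1
  [-1/10, -3/10, -1/5, 9/10] . (h_A, h_B, h_C, h_D) = 1

Solving yields:
  h_A = 1732/309
  h_B = 1972/309
  h_C = 2002/309
  h_D = 546/103

Starting state is D, so the expected hitting time is h_D = 546/103.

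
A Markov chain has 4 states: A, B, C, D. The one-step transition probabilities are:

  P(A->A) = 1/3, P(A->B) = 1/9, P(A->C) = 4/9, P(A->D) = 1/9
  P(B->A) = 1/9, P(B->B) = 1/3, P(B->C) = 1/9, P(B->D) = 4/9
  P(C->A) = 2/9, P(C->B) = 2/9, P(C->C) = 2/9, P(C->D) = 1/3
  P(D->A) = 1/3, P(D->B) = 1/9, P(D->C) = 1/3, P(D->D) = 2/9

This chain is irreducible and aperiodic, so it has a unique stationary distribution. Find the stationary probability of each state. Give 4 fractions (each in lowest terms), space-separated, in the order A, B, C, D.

Answer: 19/73 121/657 190/657 175/657

Derivation:
The stationary distribution satisfies pi = pi * P, i.e.:
  pi_A = 1/3*pi_A + 1/9*pi_B + 2/9*pi_C + 1/3*pi_D
  pi_B = 1/9*pi_A + 1/3*pi_B + 2/9*pi_C + 1/9*pi_D
  pi_C = 4/9*pi_A + 1/9*pi_B + 2/9*pi_C + 1/3*pi_D
  pi_D = 1/9*pi_A + 4/9*pi_B + 1/3*pi_C + 2/9*pi_D
with normalization: pi_A + pi_B + pi_C + pi_D = 1.

Using the first 3 balance equations plus normalization, the linear system A*pi = b is:
  [-2/3, 1/9, 2/9, 1/3] . pi = 0
  [1/9, -2/3, 2/9, 1/9] . pi = 0
  [4/9, 1/9, -7/9, 1/3] . pi = 0
  [1, 1, 1, 1] . pi = 1

Solving yields:
  pi_A = 19/73
  pi_B = 121/657
  pi_C = 190/657
  pi_D = 175/657

Verification (pi * P):
  19/73*1/3 + 121/657*1/9 + 190/657*2/9 + 175/657*1/3 = 19/73 = pi_A  (ok)
  19/73*1/9 + 121/657*1/3 + 190/657*2/9 + 175/657*1/9 = 121/657 = pi_B  (ok)
  19/73*4/9 + 121/657*1/9 + 190/657*2/9 + 175/657*1/3 = 190/657 = pi_C  (ok)
  19/73*1/9 + 121/657*4/9 + 190/657*1/3 + 175/657*2/9 = 175/657 = pi_D  (ok)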